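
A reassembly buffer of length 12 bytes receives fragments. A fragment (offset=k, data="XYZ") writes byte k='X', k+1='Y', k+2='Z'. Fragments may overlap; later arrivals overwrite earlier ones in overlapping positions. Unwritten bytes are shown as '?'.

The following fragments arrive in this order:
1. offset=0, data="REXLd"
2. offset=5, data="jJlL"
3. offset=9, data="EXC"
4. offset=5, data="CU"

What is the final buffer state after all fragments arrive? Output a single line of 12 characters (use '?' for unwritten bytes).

Answer: REXLdCUlLEXC

Derivation:
Fragment 1: offset=0 data="REXLd" -> buffer=REXLd???????
Fragment 2: offset=5 data="jJlL" -> buffer=REXLdjJlL???
Fragment 3: offset=9 data="EXC" -> buffer=REXLdjJlLEXC
Fragment 4: offset=5 data="CU" -> buffer=REXLdCUlLEXC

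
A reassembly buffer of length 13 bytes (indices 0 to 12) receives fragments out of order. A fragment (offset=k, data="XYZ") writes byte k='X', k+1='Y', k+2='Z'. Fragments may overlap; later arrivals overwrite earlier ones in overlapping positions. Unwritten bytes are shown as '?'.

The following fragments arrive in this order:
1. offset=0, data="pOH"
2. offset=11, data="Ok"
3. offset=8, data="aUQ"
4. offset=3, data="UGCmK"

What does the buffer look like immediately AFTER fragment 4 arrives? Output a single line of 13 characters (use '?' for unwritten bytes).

Fragment 1: offset=0 data="pOH" -> buffer=pOH??????????
Fragment 2: offset=11 data="Ok" -> buffer=pOH????????Ok
Fragment 3: offset=8 data="aUQ" -> buffer=pOH?????aUQOk
Fragment 4: offset=3 data="UGCmK" -> buffer=pOHUGCmKaUQOk

Answer: pOHUGCmKaUQOk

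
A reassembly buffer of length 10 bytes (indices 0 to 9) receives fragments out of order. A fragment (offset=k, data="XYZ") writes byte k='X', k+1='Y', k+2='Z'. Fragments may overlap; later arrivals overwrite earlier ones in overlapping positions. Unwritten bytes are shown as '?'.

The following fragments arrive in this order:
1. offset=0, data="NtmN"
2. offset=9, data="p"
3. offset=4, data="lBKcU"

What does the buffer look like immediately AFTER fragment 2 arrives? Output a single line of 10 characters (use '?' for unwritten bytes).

Fragment 1: offset=0 data="NtmN" -> buffer=NtmN??????
Fragment 2: offset=9 data="p" -> buffer=NtmN?????p

Answer: NtmN?????p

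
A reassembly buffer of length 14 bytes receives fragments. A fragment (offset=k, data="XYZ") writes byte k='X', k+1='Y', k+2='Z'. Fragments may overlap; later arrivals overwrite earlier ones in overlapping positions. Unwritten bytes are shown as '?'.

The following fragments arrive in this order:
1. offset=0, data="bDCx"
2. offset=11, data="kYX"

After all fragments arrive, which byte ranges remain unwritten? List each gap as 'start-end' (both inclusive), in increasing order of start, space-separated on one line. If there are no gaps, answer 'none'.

Fragment 1: offset=0 len=4
Fragment 2: offset=11 len=3
Gaps: 4-10

Answer: 4-10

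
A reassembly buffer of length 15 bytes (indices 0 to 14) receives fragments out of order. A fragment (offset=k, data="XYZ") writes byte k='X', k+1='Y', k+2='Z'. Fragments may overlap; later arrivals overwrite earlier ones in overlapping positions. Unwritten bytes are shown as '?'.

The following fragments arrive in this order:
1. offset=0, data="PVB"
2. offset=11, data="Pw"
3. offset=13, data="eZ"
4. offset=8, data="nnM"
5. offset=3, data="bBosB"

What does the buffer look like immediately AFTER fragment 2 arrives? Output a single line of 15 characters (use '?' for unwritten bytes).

Answer: PVB????????Pw??

Derivation:
Fragment 1: offset=0 data="PVB" -> buffer=PVB????????????
Fragment 2: offset=11 data="Pw" -> buffer=PVB????????Pw??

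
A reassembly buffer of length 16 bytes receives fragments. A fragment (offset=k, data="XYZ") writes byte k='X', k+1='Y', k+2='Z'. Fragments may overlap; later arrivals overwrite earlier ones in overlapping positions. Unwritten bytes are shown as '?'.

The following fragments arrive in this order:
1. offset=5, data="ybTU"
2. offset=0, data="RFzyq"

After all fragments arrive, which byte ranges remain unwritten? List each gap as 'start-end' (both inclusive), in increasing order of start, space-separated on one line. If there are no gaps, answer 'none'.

Fragment 1: offset=5 len=4
Fragment 2: offset=0 len=5
Gaps: 9-15

Answer: 9-15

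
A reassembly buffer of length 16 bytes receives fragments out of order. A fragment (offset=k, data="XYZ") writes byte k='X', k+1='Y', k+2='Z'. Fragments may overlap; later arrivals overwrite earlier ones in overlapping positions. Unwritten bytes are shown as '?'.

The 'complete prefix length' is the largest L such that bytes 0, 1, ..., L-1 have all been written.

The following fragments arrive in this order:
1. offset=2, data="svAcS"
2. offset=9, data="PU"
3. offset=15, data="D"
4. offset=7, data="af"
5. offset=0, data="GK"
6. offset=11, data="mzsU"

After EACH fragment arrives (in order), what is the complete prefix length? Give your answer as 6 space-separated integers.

Fragment 1: offset=2 data="svAcS" -> buffer=??svAcS????????? -> prefix_len=0
Fragment 2: offset=9 data="PU" -> buffer=??svAcS??PU????? -> prefix_len=0
Fragment 3: offset=15 data="D" -> buffer=??svAcS??PU????D -> prefix_len=0
Fragment 4: offset=7 data="af" -> buffer=??svAcSafPU????D -> prefix_len=0
Fragment 5: offset=0 data="GK" -> buffer=GKsvAcSafPU????D -> prefix_len=11
Fragment 6: offset=11 data="mzsU" -> buffer=GKsvAcSafPUmzsUD -> prefix_len=16

Answer: 0 0 0 0 11 16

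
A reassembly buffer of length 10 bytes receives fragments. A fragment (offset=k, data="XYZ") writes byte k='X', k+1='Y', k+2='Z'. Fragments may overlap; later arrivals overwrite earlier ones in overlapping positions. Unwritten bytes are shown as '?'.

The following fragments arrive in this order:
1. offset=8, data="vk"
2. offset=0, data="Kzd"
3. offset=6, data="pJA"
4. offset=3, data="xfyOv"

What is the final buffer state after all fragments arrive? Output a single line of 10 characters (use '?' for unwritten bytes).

Fragment 1: offset=8 data="vk" -> buffer=????????vk
Fragment 2: offset=0 data="Kzd" -> buffer=Kzd?????vk
Fragment 3: offset=6 data="pJA" -> buffer=Kzd???pJAk
Fragment 4: offset=3 data="xfyOv" -> buffer=KzdxfyOvAk

Answer: KzdxfyOvAk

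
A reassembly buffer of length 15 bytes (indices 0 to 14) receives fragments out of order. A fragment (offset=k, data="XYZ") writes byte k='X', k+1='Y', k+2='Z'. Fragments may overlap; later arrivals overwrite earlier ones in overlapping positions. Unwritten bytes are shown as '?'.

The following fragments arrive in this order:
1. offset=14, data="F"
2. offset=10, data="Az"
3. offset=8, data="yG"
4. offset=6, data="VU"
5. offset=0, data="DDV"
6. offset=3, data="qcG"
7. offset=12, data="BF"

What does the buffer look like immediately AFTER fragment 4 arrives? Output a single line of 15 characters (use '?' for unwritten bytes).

Fragment 1: offset=14 data="F" -> buffer=??????????????F
Fragment 2: offset=10 data="Az" -> buffer=??????????Az??F
Fragment 3: offset=8 data="yG" -> buffer=????????yGAz??F
Fragment 4: offset=6 data="VU" -> buffer=??????VUyGAz??F

Answer: ??????VUyGAz??F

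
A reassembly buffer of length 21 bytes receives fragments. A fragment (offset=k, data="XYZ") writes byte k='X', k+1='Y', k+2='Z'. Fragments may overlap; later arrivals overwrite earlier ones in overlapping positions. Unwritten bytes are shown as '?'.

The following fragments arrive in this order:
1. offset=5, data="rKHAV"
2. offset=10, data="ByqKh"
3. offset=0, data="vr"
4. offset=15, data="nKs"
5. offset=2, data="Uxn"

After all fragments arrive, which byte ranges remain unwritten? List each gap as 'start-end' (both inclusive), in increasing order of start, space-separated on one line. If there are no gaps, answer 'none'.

Answer: 18-20

Derivation:
Fragment 1: offset=5 len=5
Fragment 2: offset=10 len=5
Fragment 3: offset=0 len=2
Fragment 4: offset=15 len=3
Fragment 5: offset=2 len=3
Gaps: 18-20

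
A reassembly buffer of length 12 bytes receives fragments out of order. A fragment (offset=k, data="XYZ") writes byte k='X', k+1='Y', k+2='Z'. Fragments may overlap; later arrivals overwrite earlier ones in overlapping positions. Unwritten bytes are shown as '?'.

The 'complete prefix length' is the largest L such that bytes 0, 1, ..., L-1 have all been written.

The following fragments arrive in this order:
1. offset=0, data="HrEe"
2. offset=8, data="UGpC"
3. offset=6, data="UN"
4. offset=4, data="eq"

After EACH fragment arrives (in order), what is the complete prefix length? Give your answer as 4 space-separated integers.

Fragment 1: offset=0 data="HrEe" -> buffer=HrEe???????? -> prefix_len=4
Fragment 2: offset=8 data="UGpC" -> buffer=HrEe????UGpC -> prefix_len=4
Fragment 3: offset=6 data="UN" -> buffer=HrEe??UNUGpC -> prefix_len=4
Fragment 4: offset=4 data="eq" -> buffer=HrEeeqUNUGpC -> prefix_len=12

Answer: 4 4 4 12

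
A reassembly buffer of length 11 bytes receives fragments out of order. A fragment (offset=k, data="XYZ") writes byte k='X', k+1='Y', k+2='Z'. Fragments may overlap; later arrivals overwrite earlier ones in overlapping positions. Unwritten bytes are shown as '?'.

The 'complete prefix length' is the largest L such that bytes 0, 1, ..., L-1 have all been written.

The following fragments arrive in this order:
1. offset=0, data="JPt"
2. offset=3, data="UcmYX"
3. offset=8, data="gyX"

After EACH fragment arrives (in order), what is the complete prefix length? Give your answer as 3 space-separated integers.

Fragment 1: offset=0 data="JPt" -> buffer=JPt???????? -> prefix_len=3
Fragment 2: offset=3 data="UcmYX" -> buffer=JPtUcmYX??? -> prefix_len=8
Fragment 3: offset=8 data="gyX" -> buffer=JPtUcmYXgyX -> prefix_len=11

Answer: 3 8 11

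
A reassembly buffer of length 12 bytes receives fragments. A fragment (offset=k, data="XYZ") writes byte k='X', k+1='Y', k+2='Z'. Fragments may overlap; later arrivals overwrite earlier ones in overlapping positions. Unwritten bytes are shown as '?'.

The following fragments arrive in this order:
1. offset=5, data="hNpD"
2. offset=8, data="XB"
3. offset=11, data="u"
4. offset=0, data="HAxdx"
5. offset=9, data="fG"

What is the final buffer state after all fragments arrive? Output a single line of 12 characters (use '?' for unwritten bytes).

Answer: HAxdxhNpXfGu

Derivation:
Fragment 1: offset=5 data="hNpD" -> buffer=?????hNpD???
Fragment 2: offset=8 data="XB" -> buffer=?????hNpXB??
Fragment 3: offset=11 data="u" -> buffer=?????hNpXB?u
Fragment 4: offset=0 data="HAxdx" -> buffer=HAxdxhNpXB?u
Fragment 5: offset=9 data="fG" -> buffer=HAxdxhNpXfGu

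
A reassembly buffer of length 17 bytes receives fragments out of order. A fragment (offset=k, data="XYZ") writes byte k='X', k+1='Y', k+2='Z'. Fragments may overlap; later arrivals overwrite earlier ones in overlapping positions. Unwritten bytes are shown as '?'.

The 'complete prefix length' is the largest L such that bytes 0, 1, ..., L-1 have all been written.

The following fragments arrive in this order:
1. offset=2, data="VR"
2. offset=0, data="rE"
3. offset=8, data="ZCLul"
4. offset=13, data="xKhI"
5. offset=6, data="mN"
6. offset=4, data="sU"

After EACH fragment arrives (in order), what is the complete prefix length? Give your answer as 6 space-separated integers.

Answer: 0 4 4 4 4 17

Derivation:
Fragment 1: offset=2 data="VR" -> buffer=??VR????????????? -> prefix_len=0
Fragment 2: offset=0 data="rE" -> buffer=rEVR????????????? -> prefix_len=4
Fragment 3: offset=8 data="ZCLul" -> buffer=rEVR????ZCLul???? -> prefix_len=4
Fragment 4: offset=13 data="xKhI" -> buffer=rEVR????ZCLulxKhI -> prefix_len=4
Fragment 5: offset=6 data="mN" -> buffer=rEVR??mNZCLulxKhI -> prefix_len=4
Fragment 6: offset=4 data="sU" -> buffer=rEVRsUmNZCLulxKhI -> prefix_len=17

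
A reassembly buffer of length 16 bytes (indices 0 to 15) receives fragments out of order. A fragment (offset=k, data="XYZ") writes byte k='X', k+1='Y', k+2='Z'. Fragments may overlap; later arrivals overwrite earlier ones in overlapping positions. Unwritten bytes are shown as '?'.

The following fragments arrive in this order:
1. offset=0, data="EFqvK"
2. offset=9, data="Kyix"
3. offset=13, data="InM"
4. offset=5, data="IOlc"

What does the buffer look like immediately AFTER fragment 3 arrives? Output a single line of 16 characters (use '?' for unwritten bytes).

Answer: EFqvK????KyixInM

Derivation:
Fragment 1: offset=0 data="EFqvK" -> buffer=EFqvK???????????
Fragment 2: offset=9 data="Kyix" -> buffer=EFqvK????Kyix???
Fragment 3: offset=13 data="InM" -> buffer=EFqvK????KyixInM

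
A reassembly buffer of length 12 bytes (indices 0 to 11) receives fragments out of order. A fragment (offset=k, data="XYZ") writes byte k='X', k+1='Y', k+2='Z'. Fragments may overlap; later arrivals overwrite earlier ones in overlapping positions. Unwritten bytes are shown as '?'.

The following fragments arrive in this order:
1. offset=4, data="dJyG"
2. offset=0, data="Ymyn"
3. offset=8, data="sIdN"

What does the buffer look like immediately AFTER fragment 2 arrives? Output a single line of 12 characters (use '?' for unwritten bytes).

Fragment 1: offset=4 data="dJyG" -> buffer=????dJyG????
Fragment 2: offset=0 data="Ymyn" -> buffer=YmyndJyG????

Answer: YmyndJyG????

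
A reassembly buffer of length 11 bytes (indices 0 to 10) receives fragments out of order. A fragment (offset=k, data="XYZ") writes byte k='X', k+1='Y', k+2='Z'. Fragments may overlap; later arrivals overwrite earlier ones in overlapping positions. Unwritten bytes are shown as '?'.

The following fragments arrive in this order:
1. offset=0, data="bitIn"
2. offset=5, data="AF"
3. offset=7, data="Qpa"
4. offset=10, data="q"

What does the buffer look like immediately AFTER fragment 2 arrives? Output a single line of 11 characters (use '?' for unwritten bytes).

Fragment 1: offset=0 data="bitIn" -> buffer=bitIn??????
Fragment 2: offset=5 data="AF" -> buffer=bitInAF????

Answer: bitInAF????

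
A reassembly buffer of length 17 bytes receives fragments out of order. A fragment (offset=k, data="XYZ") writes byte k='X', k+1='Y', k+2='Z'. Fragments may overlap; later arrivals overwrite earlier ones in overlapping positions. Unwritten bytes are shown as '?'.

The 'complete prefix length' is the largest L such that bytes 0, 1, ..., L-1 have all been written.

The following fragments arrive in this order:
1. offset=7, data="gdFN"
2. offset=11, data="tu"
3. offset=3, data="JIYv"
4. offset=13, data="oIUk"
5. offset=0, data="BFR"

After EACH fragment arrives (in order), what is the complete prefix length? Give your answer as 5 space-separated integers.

Fragment 1: offset=7 data="gdFN" -> buffer=???????gdFN?????? -> prefix_len=0
Fragment 2: offset=11 data="tu" -> buffer=???????gdFNtu???? -> prefix_len=0
Fragment 3: offset=3 data="JIYv" -> buffer=???JIYvgdFNtu???? -> prefix_len=0
Fragment 4: offset=13 data="oIUk" -> buffer=???JIYvgdFNtuoIUk -> prefix_len=0
Fragment 5: offset=0 data="BFR" -> buffer=BFRJIYvgdFNtuoIUk -> prefix_len=17

Answer: 0 0 0 0 17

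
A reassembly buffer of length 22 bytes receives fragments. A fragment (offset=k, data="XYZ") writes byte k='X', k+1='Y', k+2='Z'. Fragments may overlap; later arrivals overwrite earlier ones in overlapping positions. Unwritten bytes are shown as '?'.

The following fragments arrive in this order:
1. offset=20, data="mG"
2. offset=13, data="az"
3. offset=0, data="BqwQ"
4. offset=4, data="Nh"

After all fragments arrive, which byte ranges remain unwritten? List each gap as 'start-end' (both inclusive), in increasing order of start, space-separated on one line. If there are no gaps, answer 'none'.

Answer: 6-12 15-19

Derivation:
Fragment 1: offset=20 len=2
Fragment 2: offset=13 len=2
Fragment 3: offset=0 len=4
Fragment 4: offset=4 len=2
Gaps: 6-12 15-19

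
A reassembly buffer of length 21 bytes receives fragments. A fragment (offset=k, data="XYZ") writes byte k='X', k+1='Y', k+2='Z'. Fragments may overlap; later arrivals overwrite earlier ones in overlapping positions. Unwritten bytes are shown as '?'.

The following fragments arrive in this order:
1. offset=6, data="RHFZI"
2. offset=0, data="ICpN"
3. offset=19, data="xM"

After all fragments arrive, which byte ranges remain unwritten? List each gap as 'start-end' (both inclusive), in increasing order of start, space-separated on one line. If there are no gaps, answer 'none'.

Fragment 1: offset=6 len=5
Fragment 2: offset=0 len=4
Fragment 3: offset=19 len=2
Gaps: 4-5 11-18

Answer: 4-5 11-18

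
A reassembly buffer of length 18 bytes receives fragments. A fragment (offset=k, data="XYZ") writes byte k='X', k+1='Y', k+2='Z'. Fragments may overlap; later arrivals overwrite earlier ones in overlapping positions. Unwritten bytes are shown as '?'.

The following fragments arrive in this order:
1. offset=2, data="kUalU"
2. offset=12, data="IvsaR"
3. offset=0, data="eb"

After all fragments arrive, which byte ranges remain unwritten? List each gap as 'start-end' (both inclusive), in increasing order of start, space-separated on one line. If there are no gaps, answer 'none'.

Fragment 1: offset=2 len=5
Fragment 2: offset=12 len=5
Fragment 3: offset=0 len=2
Gaps: 7-11 17-17

Answer: 7-11 17-17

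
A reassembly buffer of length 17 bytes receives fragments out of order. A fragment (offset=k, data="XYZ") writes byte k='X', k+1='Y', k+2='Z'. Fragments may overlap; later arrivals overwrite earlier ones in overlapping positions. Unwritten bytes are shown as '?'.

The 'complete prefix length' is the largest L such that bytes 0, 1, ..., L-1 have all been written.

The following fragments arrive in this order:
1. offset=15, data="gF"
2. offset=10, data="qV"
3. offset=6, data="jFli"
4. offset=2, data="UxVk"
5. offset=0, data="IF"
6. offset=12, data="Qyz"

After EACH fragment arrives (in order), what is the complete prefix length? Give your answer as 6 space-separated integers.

Answer: 0 0 0 0 12 17

Derivation:
Fragment 1: offset=15 data="gF" -> buffer=???????????????gF -> prefix_len=0
Fragment 2: offset=10 data="qV" -> buffer=??????????qV???gF -> prefix_len=0
Fragment 3: offset=6 data="jFli" -> buffer=??????jFliqV???gF -> prefix_len=0
Fragment 4: offset=2 data="UxVk" -> buffer=??UxVkjFliqV???gF -> prefix_len=0
Fragment 5: offset=0 data="IF" -> buffer=IFUxVkjFliqV???gF -> prefix_len=12
Fragment 6: offset=12 data="Qyz" -> buffer=IFUxVkjFliqVQyzgF -> prefix_len=17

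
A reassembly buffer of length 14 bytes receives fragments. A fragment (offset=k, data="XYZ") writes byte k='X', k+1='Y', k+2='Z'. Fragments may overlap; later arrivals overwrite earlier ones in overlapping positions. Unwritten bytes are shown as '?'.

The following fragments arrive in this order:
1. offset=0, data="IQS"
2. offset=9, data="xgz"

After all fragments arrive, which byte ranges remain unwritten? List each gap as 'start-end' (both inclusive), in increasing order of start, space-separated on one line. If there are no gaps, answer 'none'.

Answer: 3-8 12-13

Derivation:
Fragment 1: offset=0 len=3
Fragment 2: offset=9 len=3
Gaps: 3-8 12-13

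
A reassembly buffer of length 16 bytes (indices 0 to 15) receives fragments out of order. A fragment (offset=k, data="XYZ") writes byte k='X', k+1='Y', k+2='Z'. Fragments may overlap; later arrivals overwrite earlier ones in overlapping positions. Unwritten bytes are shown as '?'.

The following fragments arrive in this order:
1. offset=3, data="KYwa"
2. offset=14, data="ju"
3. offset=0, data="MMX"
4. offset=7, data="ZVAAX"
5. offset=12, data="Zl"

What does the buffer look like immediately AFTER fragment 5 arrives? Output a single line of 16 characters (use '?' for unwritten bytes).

Fragment 1: offset=3 data="KYwa" -> buffer=???KYwa?????????
Fragment 2: offset=14 data="ju" -> buffer=???KYwa???????ju
Fragment 3: offset=0 data="MMX" -> buffer=MMXKYwa???????ju
Fragment 4: offset=7 data="ZVAAX" -> buffer=MMXKYwaZVAAX??ju
Fragment 5: offset=12 data="Zl" -> buffer=MMXKYwaZVAAXZlju

Answer: MMXKYwaZVAAXZlju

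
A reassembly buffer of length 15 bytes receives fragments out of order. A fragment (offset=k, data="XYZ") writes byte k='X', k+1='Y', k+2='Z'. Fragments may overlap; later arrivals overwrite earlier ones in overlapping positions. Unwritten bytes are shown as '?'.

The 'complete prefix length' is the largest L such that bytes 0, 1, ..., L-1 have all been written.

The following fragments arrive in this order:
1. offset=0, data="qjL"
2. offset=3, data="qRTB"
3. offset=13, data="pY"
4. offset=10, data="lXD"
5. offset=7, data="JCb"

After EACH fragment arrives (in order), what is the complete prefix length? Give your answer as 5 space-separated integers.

Fragment 1: offset=0 data="qjL" -> buffer=qjL???????????? -> prefix_len=3
Fragment 2: offset=3 data="qRTB" -> buffer=qjLqRTB???????? -> prefix_len=7
Fragment 3: offset=13 data="pY" -> buffer=qjLqRTB??????pY -> prefix_len=7
Fragment 4: offset=10 data="lXD" -> buffer=qjLqRTB???lXDpY -> prefix_len=7
Fragment 5: offset=7 data="JCb" -> buffer=qjLqRTBJCblXDpY -> prefix_len=15

Answer: 3 7 7 7 15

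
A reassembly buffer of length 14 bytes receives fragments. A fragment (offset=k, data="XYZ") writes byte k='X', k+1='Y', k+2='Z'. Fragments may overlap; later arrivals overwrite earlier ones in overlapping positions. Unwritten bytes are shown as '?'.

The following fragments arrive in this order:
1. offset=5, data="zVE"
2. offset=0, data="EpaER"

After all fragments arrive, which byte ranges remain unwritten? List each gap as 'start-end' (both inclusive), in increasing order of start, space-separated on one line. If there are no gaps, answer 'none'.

Fragment 1: offset=5 len=3
Fragment 2: offset=0 len=5
Gaps: 8-13

Answer: 8-13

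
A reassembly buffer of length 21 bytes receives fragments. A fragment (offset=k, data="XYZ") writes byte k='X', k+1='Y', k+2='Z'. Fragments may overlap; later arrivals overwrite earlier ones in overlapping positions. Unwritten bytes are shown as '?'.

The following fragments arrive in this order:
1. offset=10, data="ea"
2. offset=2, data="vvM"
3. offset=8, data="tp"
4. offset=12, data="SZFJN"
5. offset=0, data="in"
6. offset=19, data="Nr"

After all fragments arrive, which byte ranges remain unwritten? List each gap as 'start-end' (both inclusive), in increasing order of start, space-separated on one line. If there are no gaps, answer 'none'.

Fragment 1: offset=10 len=2
Fragment 2: offset=2 len=3
Fragment 3: offset=8 len=2
Fragment 4: offset=12 len=5
Fragment 5: offset=0 len=2
Fragment 6: offset=19 len=2
Gaps: 5-7 17-18

Answer: 5-7 17-18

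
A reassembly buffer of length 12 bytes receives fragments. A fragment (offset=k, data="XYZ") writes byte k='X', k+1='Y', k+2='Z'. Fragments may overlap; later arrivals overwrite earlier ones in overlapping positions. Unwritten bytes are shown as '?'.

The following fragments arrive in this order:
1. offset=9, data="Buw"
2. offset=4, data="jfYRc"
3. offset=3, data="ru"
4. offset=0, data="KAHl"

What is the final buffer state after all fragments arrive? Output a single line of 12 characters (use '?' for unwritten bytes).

Answer: KAHlufYRcBuw

Derivation:
Fragment 1: offset=9 data="Buw" -> buffer=?????????Buw
Fragment 2: offset=4 data="jfYRc" -> buffer=????jfYRcBuw
Fragment 3: offset=3 data="ru" -> buffer=???rufYRcBuw
Fragment 4: offset=0 data="KAHl" -> buffer=KAHlufYRcBuw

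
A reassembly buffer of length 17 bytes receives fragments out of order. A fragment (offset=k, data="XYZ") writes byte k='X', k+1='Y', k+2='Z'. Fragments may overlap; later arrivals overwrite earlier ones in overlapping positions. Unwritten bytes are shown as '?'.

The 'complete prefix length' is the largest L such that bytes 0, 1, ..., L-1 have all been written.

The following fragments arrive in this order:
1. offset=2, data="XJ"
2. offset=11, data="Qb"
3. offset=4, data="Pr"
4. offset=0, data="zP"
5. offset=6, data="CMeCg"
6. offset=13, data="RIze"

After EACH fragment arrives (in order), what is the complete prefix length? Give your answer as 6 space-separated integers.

Fragment 1: offset=2 data="XJ" -> buffer=??XJ????????????? -> prefix_len=0
Fragment 2: offset=11 data="Qb" -> buffer=??XJ???????Qb???? -> prefix_len=0
Fragment 3: offset=4 data="Pr" -> buffer=??XJPr?????Qb???? -> prefix_len=0
Fragment 4: offset=0 data="zP" -> buffer=zPXJPr?????Qb???? -> prefix_len=6
Fragment 5: offset=6 data="CMeCg" -> buffer=zPXJPrCMeCgQb???? -> prefix_len=13
Fragment 6: offset=13 data="RIze" -> buffer=zPXJPrCMeCgQbRIze -> prefix_len=17

Answer: 0 0 0 6 13 17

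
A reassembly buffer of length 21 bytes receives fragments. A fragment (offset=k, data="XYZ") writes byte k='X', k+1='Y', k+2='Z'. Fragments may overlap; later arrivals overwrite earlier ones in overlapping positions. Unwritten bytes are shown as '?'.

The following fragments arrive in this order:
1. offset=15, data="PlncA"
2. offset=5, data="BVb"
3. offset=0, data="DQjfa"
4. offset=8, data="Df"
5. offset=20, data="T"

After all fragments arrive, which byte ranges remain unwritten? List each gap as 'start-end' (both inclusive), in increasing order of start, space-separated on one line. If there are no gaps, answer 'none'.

Fragment 1: offset=15 len=5
Fragment 2: offset=5 len=3
Fragment 3: offset=0 len=5
Fragment 4: offset=8 len=2
Fragment 5: offset=20 len=1
Gaps: 10-14

Answer: 10-14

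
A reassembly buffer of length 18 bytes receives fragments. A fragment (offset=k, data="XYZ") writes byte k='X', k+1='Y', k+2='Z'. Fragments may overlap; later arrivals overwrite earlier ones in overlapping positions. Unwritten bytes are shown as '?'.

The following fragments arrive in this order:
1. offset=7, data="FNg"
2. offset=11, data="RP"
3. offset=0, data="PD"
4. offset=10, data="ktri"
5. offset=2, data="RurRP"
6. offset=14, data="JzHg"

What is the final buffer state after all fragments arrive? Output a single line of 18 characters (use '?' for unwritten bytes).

Answer: PDRurRPFNgktriJzHg

Derivation:
Fragment 1: offset=7 data="FNg" -> buffer=???????FNg????????
Fragment 2: offset=11 data="RP" -> buffer=???????FNg?RP?????
Fragment 3: offset=0 data="PD" -> buffer=PD?????FNg?RP?????
Fragment 4: offset=10 data="ktri" -> buffer=PD?????FNgktri????
Fragment 5: offset=2 data="RurRP" -> buffer=PDRurRPFNgktri????
Fragment 6: offset=14 data="JzHg" -> buffer=PDRurRPFNgktriJzHg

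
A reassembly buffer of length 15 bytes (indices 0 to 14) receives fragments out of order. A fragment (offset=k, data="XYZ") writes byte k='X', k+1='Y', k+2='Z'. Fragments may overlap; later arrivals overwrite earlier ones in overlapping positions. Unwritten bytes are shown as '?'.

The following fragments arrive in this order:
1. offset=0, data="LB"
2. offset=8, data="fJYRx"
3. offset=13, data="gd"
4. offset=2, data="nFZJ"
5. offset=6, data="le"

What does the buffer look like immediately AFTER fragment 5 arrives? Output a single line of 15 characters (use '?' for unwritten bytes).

Fragment 1: offset=0 data="LB" -> buffer=LB?????????????
Fragment 2: offset=8 data="fJYRx" -> buffer=LB??????fJYRx??
Fragment 3: offset=13 data="gd" -> buffer=LB??????fJYRxgd
Fragment 4: offset=2 data="nFZJ" -> buffer=LBnFZJ??fJYRxgd
Fragment 5: offset=6 data="le" -> buffer=LBnFZJlefJYRxgd

Answer: LBnFZJlefJYRxgd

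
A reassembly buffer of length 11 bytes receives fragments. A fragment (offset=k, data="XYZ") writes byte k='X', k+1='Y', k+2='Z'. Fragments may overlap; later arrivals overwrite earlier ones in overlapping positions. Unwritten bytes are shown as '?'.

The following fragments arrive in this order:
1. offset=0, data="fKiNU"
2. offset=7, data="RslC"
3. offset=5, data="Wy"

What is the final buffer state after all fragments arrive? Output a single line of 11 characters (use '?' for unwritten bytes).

Fragment 1: offset=0 data="fKiNU" -> buffer=fKiNU??????
Fragment 2: offset=7 data="RslC" -> buffer=fKiNU??RslC
Fragment 3: offset=5 data="Wy" -> buffer=fKiNUWyRslC

Answer: fKiNUWyRslC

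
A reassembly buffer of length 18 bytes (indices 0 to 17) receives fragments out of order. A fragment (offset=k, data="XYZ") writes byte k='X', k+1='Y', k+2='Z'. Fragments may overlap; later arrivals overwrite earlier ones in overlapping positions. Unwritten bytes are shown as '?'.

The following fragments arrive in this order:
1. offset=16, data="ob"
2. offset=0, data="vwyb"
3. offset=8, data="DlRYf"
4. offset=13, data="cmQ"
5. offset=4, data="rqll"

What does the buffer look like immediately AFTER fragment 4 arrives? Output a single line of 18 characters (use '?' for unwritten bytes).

Answer: vwyb????DlRYfcmQob

Derivation:
Fragment 1: offset=16 data="ob" -> buffer=????????????????ob
Fragment 2: offset=0 data="vwyb" -> buffer=vwyb????????????ob
Fragment 3: offset=8 data="DlRYf" -> buffer=vwyb????DlRYf???ob
Fragment 4: offset=13 data="cmQ" -> buffer=vwyb????DlRYfcmQob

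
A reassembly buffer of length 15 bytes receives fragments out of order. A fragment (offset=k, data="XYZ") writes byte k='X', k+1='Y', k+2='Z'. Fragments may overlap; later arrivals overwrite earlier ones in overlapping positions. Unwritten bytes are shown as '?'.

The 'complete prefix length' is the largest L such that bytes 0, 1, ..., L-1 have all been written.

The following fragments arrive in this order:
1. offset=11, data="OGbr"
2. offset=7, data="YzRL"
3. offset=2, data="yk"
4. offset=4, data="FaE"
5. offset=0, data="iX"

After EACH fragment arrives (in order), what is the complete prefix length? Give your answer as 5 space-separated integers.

Fragment 1: offset=11 data="OGbr" -> buffer=???????????OGbr -> prefix_len=0
Fragment 2: offset=7 data="YzRL" -> buffer=???????YzRLOGbr -> prefix_len=0
Fragment 3: offset=2 data="yk" -> buffer=??yk???YzRLOGbr -> prefix_len=0
Fragment 4: offset=4 data="FaE" -> buffer=??ykFaEYzRLOGbr -> prefix_len=0
Fragment 5: offset=0 data="iX" -> buffer=iXykFaEYzRLOGbr -> prefix_len=15

Answer: 0 0 0 0 15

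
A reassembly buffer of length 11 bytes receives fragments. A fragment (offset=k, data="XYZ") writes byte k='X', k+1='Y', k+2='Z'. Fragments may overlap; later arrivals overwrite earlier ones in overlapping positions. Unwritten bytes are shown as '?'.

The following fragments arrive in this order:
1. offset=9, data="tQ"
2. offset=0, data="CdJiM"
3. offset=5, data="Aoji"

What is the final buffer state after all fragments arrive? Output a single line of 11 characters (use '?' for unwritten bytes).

Answer: CdJiMAojitQ

Derivation:
Fragment 1: offset=9 data="tQ" -> buffer=?????????tQ
Fragment 2: offset=0 data="CdJiM" -> buffer=CdJiM????tQ
Fragment 3: offset=5 data="Aoji" -> buffer=CdJiMAojitQ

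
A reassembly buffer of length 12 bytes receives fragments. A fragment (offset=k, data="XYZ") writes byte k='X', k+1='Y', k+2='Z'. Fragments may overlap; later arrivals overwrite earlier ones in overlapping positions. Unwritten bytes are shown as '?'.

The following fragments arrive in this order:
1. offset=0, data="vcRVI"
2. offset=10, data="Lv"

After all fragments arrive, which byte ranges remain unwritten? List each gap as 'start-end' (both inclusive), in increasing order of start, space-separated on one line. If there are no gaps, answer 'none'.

Fragment 1: offset=0 len=5
Fragment 2: offset=10 len=2
Gaps: 5-9

Answer: 5-9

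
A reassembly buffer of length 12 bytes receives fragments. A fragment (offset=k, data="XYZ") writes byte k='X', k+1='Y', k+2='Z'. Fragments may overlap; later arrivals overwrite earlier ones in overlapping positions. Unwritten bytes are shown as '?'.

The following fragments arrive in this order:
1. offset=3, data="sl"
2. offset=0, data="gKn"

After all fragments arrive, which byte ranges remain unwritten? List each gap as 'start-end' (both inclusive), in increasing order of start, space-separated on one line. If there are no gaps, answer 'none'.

Fragment 1: offset=3 len=2
Fragment 2: offset=0 len=3
Gaps: 5-11

Answer: 5-11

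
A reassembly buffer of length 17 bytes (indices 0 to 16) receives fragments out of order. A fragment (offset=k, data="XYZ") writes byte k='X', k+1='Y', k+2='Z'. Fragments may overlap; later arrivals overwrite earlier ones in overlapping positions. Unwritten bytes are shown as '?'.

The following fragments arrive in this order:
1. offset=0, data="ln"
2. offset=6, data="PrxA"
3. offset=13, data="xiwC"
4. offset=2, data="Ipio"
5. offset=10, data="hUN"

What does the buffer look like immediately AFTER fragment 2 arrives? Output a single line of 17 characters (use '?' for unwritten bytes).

Fragment 1: offset=0 data="ln" -> buffer=ln???????????????
Fragment 2: offset=6 data="PrxA" -> buffer=ln????PrxA???????

Answer: ln????PrxA???????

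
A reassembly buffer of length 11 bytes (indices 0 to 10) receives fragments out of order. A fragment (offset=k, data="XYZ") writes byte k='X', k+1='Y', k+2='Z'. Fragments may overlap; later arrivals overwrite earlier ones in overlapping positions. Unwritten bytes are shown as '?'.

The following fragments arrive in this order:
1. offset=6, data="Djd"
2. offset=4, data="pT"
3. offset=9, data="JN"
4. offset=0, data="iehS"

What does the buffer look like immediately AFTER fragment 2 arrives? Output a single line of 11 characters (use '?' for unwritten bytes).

Fragment 1: offset=6 data="Djd" -> buffer=??????Djd??
Fragment 2: offset=4 data="pT" -> buffer=????pTDjd??

Answer: ????pTDjd??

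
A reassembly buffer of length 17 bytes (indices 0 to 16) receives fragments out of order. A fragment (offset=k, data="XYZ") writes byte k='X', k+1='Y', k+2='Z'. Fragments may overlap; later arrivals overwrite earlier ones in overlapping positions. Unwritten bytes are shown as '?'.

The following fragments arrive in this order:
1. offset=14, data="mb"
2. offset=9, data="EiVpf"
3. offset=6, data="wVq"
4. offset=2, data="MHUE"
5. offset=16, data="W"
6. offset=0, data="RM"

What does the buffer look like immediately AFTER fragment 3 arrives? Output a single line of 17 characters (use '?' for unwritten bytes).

Answer: ??????wVqEiVpfmb?

Derivation:
Fragment 1: offset=14 data="mb" -> buffer=??????????????mb?
Fragment 2: offset=9 data="EiVpf" -> buffer=?????????EiVpfmb?
Fragment 3: offset=6 data="wVq" -> buffer=??????wVqEiVpfmb?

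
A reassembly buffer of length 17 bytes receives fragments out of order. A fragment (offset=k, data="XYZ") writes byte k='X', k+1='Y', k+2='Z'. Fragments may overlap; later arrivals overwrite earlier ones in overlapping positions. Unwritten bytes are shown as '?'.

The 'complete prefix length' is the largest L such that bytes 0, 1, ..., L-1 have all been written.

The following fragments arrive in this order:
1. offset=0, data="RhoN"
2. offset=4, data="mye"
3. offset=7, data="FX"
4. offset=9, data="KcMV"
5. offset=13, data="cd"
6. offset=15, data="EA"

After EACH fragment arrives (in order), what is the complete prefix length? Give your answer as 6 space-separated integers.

Fragment 1: offset=0 data="RhoN" -> buffer=RhoN????????????? -> prefix_len=4
Fragment 2: offset=4 data="mye" -> buffer=RhoNmye?????????? -> prefix_len=7
Fragment 3: offset=7 data="FX" -> buffer=RhoNmyeFX???????? -> prefix_len=9
Fragment 4: offset=9 data="KcMV" -> buffer=RhoNmyeFXKcMV???? -> prefix_len=13
Fragment 5: offset=13 data="cd" -> buffer=RhoNmyeFXKcMVcd?? -> prefix_len=15
Fragment 6: offset=15 data="EA" -> buffer=RhoNmyeFXKcMVcdEA -> prefix_len=17

Answer: 4 7 9 13 15 17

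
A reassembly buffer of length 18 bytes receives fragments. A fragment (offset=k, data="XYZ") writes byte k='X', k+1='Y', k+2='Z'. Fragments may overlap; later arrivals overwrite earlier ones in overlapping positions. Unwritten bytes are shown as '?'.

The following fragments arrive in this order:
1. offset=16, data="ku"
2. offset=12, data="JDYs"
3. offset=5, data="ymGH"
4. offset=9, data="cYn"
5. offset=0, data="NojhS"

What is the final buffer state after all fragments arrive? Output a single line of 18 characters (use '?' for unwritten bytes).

Fragment 1: offset=16 data="ku" -> buffer=????????????????ku
Fragment 2: offset=12 data="JDYs" -> buffer=????????????JDYsku
Fragment 3: offset=5 data="ymGH" -> buffer=?????ymGH???JDYsku
Fragment 4: offset=9 data="cYn" -> buffer=?????ymGHcYnJDYsku
Fragment 5: offset=0 data="NojhS" -> buffer=NojhSymGHcYnJDYsku

Answer: NojhSymGHcYnJDYsku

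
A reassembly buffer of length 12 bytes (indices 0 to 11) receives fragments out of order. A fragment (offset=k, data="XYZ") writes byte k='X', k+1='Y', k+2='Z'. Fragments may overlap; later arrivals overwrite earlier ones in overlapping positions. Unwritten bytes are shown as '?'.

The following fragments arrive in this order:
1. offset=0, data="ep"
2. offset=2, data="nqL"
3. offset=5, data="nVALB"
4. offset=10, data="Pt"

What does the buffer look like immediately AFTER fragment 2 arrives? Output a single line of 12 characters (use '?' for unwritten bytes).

Answer: epnqL???????

Derivation:
Fragment 1: offset=0 data="ep" -> buffer=ep??????????
Fragment 2: offset=2 data="nqL" -> buffer=epnqL???????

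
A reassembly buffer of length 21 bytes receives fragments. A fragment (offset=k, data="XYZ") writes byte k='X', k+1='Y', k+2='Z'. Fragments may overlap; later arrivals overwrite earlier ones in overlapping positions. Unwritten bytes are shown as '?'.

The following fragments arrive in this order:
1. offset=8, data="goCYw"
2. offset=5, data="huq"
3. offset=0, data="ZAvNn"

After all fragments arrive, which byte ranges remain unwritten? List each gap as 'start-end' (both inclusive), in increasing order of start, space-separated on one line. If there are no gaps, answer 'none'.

Fragment 1: offset=8 len=5
Fragment 2: offset=5 len=3
Fragment 3: offset=0 len=5
Gaps: 13-20

Answer: 13-20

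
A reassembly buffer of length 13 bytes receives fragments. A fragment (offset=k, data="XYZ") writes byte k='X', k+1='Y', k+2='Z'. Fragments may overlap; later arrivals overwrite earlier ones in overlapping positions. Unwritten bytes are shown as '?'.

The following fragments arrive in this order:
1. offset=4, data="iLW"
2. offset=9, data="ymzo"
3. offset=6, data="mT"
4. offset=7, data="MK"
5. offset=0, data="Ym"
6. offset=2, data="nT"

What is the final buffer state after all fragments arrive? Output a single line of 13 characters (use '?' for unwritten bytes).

Answer: YmnTiLmMKymzo

Derivation:
Fragment 1: offset=4 data="iLW" -> buffer=????iLW??????
Fragment 2: offset=9 data="ymzo" -> buffer=????iLW??ymzo
Fragment 3: offset=6 data="mT" -> buffer=????iLmT?ymzo
Fragment 4: offset=7 data="MK" -> buffer=????iLmMKymzo
Fragment 5: offset=0 data="Ym" -> buffer=Ym??iLmMKymzo
Fragment 6: offset=2 data="nT" -> buffer=YmnTiLmMKymzo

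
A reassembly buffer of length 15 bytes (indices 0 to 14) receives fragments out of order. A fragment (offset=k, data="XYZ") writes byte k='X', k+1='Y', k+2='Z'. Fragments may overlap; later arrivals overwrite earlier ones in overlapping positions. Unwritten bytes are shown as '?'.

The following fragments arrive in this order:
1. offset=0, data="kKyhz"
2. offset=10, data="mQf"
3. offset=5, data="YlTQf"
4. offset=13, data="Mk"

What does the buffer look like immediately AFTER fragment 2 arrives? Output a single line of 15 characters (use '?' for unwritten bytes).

Fragment 1: offset=0 data="kKyhz" -> buffer=kKyhz??????????
Fragment 2: offset=10 data="mQf" -> buffer=kKyhz?????mQf??

Answer: kKyhz?????mQf??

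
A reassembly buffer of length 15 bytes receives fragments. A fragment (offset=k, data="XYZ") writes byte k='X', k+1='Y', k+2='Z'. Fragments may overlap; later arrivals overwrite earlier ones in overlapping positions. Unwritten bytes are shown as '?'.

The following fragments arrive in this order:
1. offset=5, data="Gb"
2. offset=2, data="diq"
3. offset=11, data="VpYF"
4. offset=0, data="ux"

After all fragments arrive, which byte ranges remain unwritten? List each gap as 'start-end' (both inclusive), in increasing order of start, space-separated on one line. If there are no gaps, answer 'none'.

Answer: 7-10

Derivation:
Fragment 1: offset=5 len=2
Fragment 2: offset=2 len=3
Fragment 3: offset=11 len=4
Fragment 4: offset=0 len=2
Gaps: 7-10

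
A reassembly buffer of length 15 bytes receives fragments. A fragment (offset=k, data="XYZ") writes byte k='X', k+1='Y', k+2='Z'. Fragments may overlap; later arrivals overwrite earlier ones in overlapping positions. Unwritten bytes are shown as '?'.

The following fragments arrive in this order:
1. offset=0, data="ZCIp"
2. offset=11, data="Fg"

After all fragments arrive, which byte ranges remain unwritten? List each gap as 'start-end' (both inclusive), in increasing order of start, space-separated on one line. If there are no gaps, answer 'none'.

Answer: 4-10 13-14

Derivation:
Fragment 1: offset=0 len=4
Fragment 2: offset=11 len=2
Gaps: 4-10 13-14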